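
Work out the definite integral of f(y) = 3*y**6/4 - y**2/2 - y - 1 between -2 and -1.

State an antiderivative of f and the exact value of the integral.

The integrand splits into summands that can be handled one at a time.
F(y) = 3*y**7/28 - y**3/6 - y**2/2 - y is an antiderivative of f.
Check: d/dy[3*y**7/28 - y**3/6 - y**2/2 - y] = 3*y**6/4 - y**2/2 - y - 1 = f(y).
F(-1) = 47/84; F(-2) = -260/21.
Integral = F(-1) - F(-2) = 1087/84.

Antiderivative: F(y) = 3*y**7/28 - y**3/6 - y**2/2 - y; value = 1087/84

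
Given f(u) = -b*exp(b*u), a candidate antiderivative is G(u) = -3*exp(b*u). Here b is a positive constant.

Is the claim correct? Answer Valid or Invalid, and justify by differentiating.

d/du[G] = -3*b*exp(b*u)
d/du[G] - f(u) = -2*b*exp(b*u) != 0.

Invalid: d/du[G] - f = -2*b*exp(b*u), which is not 0.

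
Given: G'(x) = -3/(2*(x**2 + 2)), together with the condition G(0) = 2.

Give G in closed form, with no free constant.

A candidate passes only if d/dx[G] lands on the given G'(x) exactly.
A general antiderivative is -3*sqrt(2)*atan(sqrt(2)*x/2)/4 + C.
The condition gives C = 2 - (0) = 2.
So G(x) = -3*sqrt(2)*atan(sqrt(2)*x/2)/4 + 2.
Check: d/dx[-3*sqrt(2)*atan(sqrt(2)*x/2)/4 + 2] = -3/(2*x**2 + 4), which equals G'(x).

G(x) = -3*sqrt(2)*atan(sqrt(2)*x/2)/4 + 2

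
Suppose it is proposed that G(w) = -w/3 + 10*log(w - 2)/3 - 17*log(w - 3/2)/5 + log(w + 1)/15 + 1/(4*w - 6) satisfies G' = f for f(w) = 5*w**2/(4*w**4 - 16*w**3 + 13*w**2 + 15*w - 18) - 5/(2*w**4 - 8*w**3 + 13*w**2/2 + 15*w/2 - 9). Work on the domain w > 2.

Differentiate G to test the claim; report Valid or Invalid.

d/dw[G] = (-4*w**4 + 16*w**3 + 2*w**2 - 15*w - 12)/(12*w**4 - 48*w**3 + 39*w**2 + 45*w - 54)
d/dw[G] - f(w) = -1/3 != 0.

Invalid: d/dw[G] - f = -1/3, which is not 0.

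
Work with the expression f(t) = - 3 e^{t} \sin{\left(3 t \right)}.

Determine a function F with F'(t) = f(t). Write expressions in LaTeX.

Check any antiderivative F(t) by computing F'(t) and comparing it with f(t).
Check: d/dt[- \frac{3 e^{t} \sin{\left(3 t \right)}}{10} + \frac{9 e^{t} \cos{\left(3 t \right)}}{10}] = - 3 e^{t} \sin{\left(3 t \right)} = f(t).

An antiderivative is F(t) = - \frac{3 e^{t} \sin{\left(3 t \right)}}{10} + \frac{9 e^{t} \cos{\left(3 t \right)}}{10}.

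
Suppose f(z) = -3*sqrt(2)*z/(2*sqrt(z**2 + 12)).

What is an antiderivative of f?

An antiderivative is F(z) = -3*sqrt(2)*sqrt(z**2 + 12)/2.

f matches the chain-rule pattern g'(h)*h' with inner function h(z) = z**2/2 + 6; substituting u = h(z) collapses the integral.
Check: d/dz[-3*sqrt(2)*sqrt(z**2 + 12)/2] = -3*sqrt(2)*z/(2*sqrt(z**2 + 12)) = f(z).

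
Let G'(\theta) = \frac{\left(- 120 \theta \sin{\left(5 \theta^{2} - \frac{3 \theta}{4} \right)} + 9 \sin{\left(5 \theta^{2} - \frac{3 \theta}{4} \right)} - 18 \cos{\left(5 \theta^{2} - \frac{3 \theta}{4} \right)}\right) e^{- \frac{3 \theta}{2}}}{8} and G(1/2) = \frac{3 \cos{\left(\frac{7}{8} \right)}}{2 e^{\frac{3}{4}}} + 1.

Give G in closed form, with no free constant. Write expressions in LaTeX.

Recognize the product-rule pattern: G'(\theta) = u'v + uv' with u = \frac{3 \cos{\left(5 \theta^{2} - \frac{3 \theta}{4} \right)}}{2}, v = e^{- \frac{3 \theta}{2}}, so integration by parts undoes it.
A general antiderivative is \frac{3 e^{- \frac{3 \theta}{2}} \cos{\left(5 \theta^{2} - \frac{3 \theta}{4} \right)}}{2} + C.
The condition gives C = \frac{3 \cos{\left(\frac{7}{8} \right)}}{2 e^{\frac{3}{4}}} + 1 - (\frac{3 \cos{\left(\frac{7}{8} \right)}}{2 e^{\frac{3}{4}}}) = 1.
So G(\theta) = \frac{\left(2 e^{\frac{3 \theta}{2}} + 3 \cos{\left(5 \theta^{2} - \frac{3 \theta}{4} \right)}\right) e^{- \frac{3 \theta}{2}}}{2}.
Check: d/d\theta[\frac{\left(2 e^{\frac{3 \theta}{2}} + 3 \cos{\left(5 \theta^{2} - \frac{3 \theta}{4} \right)}\right) e^{- \frac{3 \theta}{2}}}{2}] = \frac{\left(- 120 \theta \sin{\left(5 \theta^{2} - \frac{3 \theta}{4} \right)} + 9 \sin{\left(5 \theta^{2} - \frac{3 \theta}{4} \right)} - 18 \cos{\left(5 \theta^{2} - \frac{3 \theta}{4} \right)}\right) e^{- \frac{3 \theta}{2}}}{8} = G'(\theta).

G(\theta) = \frac{\left(2 e^{\frac{3 \theta}{2}} + 3 \cos{\left(5 \theta^{2} - \frac{3 \theta}{4} \right)}\right) e^{- \frac{3 \theta}{2}}}{2}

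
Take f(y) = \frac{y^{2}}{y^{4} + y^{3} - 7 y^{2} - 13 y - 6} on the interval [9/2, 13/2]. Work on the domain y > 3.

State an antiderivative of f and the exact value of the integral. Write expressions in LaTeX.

Factor the denominator (\left(y - 3\right) \left(y + 1\right)^{2} \left(y + 2\right)) and decompose: f = - \frac{4}{5 \left(y + 2\right)} + \frac{11}{16 \left(y + 1\right)} - \frac{1}{4 \left(y + 1\right)^{2}} + \frac{9}{80 \left(y - 3\right)}; each piece integrates to a log, atan, or power term.
F(y) = \frac{9 \log{\left(y - 3 \right)}}{80} + \frac{11 \log{\left(y + 1 \right)}}{16} - \frac{4 \log{\left(y + 2 \right)}}{5} + \frac{1}{4 y + 4} is an antiderivative of f.
Check: d/dy[\frac{9 \log{\left(y - 3 \right)}}{80} + \frac{11 \log{\left(y + 1 \right)}}{16} - \frac{4 \log{\left(y + 2 \right)}}{5} + \frac{1}{4 y + 4}] = \frac{y^{2}}{y^{4} + y^{3} - 7 y^{2} - 13 y - 6} = f(y).
F(13/2) = - \frac{4 \log{\left(\frac{17}{2} \right)}}{5} + \frac{1}{30} + \frac{9 \log{\left(\frac{7}{2} \right)}}{80} + \frac{11 \log{\left(\frac{15}{2} \right)}}{16}; F(9/2) = - \frac{4 \log{\left(\frac{13}{2} \right)}}{5} + \frac{1}{22} + \frac{9 \log{\left(\frac{3}{2} \right)}}{80} + \frac{11 \log{\left(\frac{11}{2} \right)}}{16}.
Integral = F(13/2) - F(9/2) = - \frac{4 \log{\left(\frac{17}{2} \right)}}{5} - \frac{11 \log{\left(\frac{11}{2} \right)}}{16} - \frac{9 \log{\left(\frac{3}{2} \right)}}{80} - \frac{2}{165} + \frac{9 \log{\left(\frac{7}{2} \right)}}{80} + \frac{11 \log{\left(\frac{15}{2} \right)}}{16} + \frac{4 \log{\left(\frac{13}{2} \right)}}{5}.

Antiderivative: F(y) = \frac{9 \log{\left(y - 3 \right)}}{80} + \frac{11 \log{\left(y + 1 \right)}}{16} - \frac{4 \log{\left(y + 2 \right)}}{5} + \frac{1}{4 y + 4}; value = - \frac{4 \log{\left(\frac{17}{2} \right)}}{5} - \frac{11 \log{\left(\frac{11}{2} \right)}}{16} - \frac{9 \log{\left(\frac{3}{2} \right)}}{80} - \frac{2}{165} + \frac{9 \log{\left(\frac{7}{2} \right)}}{80} + \frac{11 \log{\left(\frac{15}{2} \right)}}{16} + \frac{4 \log{\left(\frac{13}{2} \right)}}{5}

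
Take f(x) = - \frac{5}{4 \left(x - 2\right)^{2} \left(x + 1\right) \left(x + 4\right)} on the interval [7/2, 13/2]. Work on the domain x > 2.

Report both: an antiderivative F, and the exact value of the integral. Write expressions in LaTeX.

The denominator factors as 4 \left(x - 2\right)^{2} \left(x + 1\right) \left(x + 4\right); partial fractions split f into directly integrable pieces: \frac{5}{432 \left(x + 4\right)} - \frac{5}{108 \left(x + 1\right)} + \frac{5}{144 \left(x - 2\right)} - \frac{5}{72 \left(x - 2\right)^{2}}.
F(x) = \frac{5 \log{\left(x - 2 \right)}}{144} - \frac{5 \log{\left(x + 1 \right)}}{108} + \frac{5 \log{\left(x + 4 \right)}}{432} + \frac{5}{72 x - 144} is an antiderivative of f.
Check: d/dx[\frac{5 \log{\left(x - 2 \right)}}{144} - \frac{5 \log{\left(x + 1 \right)}}{108} + \frac{5 \log{\left(x + 4 \right)}}{432} + \frac{5}{72 x - 144}] = - \frac{5}{4 x^{4} + 4 x^{3} - 48 x^{2} + 16 x + 64}, which equals f(x).
F(13/2) = - \frac{5 \log{\left(\frac{15}{2} \right)}}{108} + \frac{5}{324} + \frac{5 \log{\left(\frac{21}{2} \right)}}{432} + \frac{5 \log{\left(\frac{9}{2} \right)}}{144}; F(7/2) = - \frac{5 \log{\left(\frac{9}{2} \right)}}{108} + \frac{5 \log{\left(\frac{3}{2} \right)}}{144} + \frac{5 \log{\left(\frac{15}{2} \right)}}{432} + \frac{5}{108}.
Integral = F(13/2) - F(7/2) = - \frac{25 \log{\left(\frac{15}{2} \right)}}{432} - \frac{5}{162} - \frac{5 \log{\left(\frac{3}{2} \right)}}{144} + \frac{5 \log{\left(\frac{21}{2} \right)}}{432} + \frac{35 \log{\left(\frac{9}{2} \right)}}{432}.

Antiderivative: F(x) = \frac{5 \log{\left(x - 2 \right)}}{144} - \frac{5 \log{\left(x + 1 \right)}}{108} + \frac{5 \log{\left(x + 4 \right)}}{432} + \frac{5}{72 x - 144}; value = - \frac{25 \log{\left(\frac{15}{2} \right)}}{432} - \frac{5}{162} - \frac{5 \log{\left(\frac{3}{2} \right)}}{144} + \frac{5 \log{\left(\frac{21}{2} \right)}}{432} + \frac{35 \log{\left(\frac{9}{2} \right)}}{432}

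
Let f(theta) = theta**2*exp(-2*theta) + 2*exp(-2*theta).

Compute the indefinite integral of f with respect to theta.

Recognize the product-rule pattern: f = u'v + uv' with u = -theta**2/2 - theta/2 - 5/4, v = exp(-2*theta), so integration by parts undoes it.
Check: d/dtheta[(-2*theta**2 - 2*theta - 5)*exp(-2*theta)/4] = (theta**2 + 2)*exp(-2*theta), which equals f(theta).

F(theta) = (-2*theta**2 - 2*theta - 5)*exp(-2*theta)/4 + C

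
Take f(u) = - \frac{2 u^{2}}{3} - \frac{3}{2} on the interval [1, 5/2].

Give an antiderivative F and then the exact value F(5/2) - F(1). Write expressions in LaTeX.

Whatever form F(u) takes, F'(u) = f(u) is non-negotiable.
F(u) = - \frac{2 u^{3}}{9} - \frac{3 u}{2} is an antiderivative of f.
Check: d/du[- \frac{2 u^{3}}{9} - \frac{3 u}{2}] = - \frac{2 u^{2}}{3} - \frac{3}{2} = f(u).
F(5/2) = - \frac{65}{9}; F(1) = - \frac{31}{18}.
Integral = F(5/2) - F(1) = - \frac{11}{2}.

Antiderivative: F(u) = - \frac{2 u^{3}}{9} - \frac{3 u}{2}; value = - \frac{11}{2}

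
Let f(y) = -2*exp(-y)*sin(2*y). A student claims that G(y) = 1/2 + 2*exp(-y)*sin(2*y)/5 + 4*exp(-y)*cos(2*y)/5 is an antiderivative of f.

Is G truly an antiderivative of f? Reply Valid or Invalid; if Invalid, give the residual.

Valid. The derivative of G reproduces f.

d/dy[G] = -2*exp(-y)*sin(2*y)
This equals f(y) exactly, so the claim holds.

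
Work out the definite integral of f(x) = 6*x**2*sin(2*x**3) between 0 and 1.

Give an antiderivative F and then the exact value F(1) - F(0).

f matches the chain-rule pattern g'(h)*h' with inner function h(x) = 2*x**3; substituting u = h(x) collapses the integral.
F(x) = -cos(2*x**3) is an antiderivative of f.
Check: d/dx[-cos(2*x**3)] = 6*x**2*sin(2*x**3) = f(x).
F(1) = -cos(2); F(0) = -1.
Integral = F(1) - F(0) = 1 - cos(2).

Antiderivative: F(x) = -cos(2*x**3); value = 1 - cos(2)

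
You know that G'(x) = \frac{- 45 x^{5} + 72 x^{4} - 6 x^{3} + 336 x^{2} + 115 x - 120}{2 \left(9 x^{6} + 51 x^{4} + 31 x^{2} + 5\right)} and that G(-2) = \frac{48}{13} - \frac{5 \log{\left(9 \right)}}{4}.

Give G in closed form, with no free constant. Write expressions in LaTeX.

For G(x) to be correct, d/dx[G] must agree with the stated G'(x) identically.
A general antiderivative is \frac{- 4 x - \frac{2}{3}}{x^{2} + \frac{1}{3}} - \frac{5 \log{\left(x^{2} + 5 \right)}}{4} + C.
The condition gives C = \frac{48}{13} - \frac{5 \log{\left(9 \right)}}{4} - (\frac{22}{13} - \frac{5 \log{\left(9 \right)}}{4}) = 2.
So G(x) = \frac{- 4 x - \frac{2}{3}}{x^{2} + \frac{1}{3}} - \frac{5 \log{\left(x^{2} + 5 \right)}}{4} + 2.
Check: d/dx[\frac{- 4 x - \frac{2}{3}}{x^{2} + \frac{1}{3}} - \frac{5 \log{\left(x^{2} + 5 \right)}}{4} + 2] = \frac{- 45 x^{5} + 72 x^{4} - 6 x^{3} + 336 x^{2} + 115 x - 120}{18 x^{6} + 102 x^{4} + 62 x^{2} + 10}, which equals G'(x).

G(x) = \frac{- 4 x - \frac{2}{3}}{x^{2} + \frac{1}{3}} - \frac{5 \log{\left(x^{2} + 5 \right)}}{4} + 2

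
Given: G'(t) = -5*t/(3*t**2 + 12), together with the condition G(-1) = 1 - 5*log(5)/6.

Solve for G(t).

G(t) = 1 - 5*log(t**2 + 4)/6

G'(t) matches the chain-rule pattern g'(h)*h' with inner function h(t) = t**2 + 4; substituting u = h(t) collapses the integral.
A general antiderivative is -5*log(t**2 + 4)/6 + C.
The condition gives C = 1 - 5*log(5)/6 - (-5*log(5)/6) = 1.
So G(t) = 1 - 5*log(t**2 + 4)/6.
Check: d/dt[1 - 5*log(t**2 + 4)/6] = -5*t/(3*t**2 + 12) = G'(t).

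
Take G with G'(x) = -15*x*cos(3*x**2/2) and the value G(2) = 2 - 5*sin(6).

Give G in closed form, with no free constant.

G(x) = 2 - 5*sin(3*x**2/2)

The substitution u = 3*x**2/2 works: G'(x) is exactly (dG/du)*(du/dx) for that inner function.
A general antiderivative is -5*sin(3*x**2/2) + C.
The condition gives C = 2 - 5*sin(6) - (-5*sin(6)) = 2.
So G(x) = 2 - 5*sin(3*x**2/2).
Check: d/dx[2 - 5*sin(3*x**2/2)] = -15*x*cos(3*x**2/2) = G'(x).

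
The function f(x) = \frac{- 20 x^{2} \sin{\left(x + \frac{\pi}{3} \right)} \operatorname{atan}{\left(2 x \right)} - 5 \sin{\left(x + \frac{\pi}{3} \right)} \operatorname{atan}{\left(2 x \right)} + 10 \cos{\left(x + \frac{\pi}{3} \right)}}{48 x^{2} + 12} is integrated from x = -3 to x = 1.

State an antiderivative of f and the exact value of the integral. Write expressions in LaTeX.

Antiderivative: F(x) = \frac{5 \cos{\left(x + \frac{\pi}{3} \right)} \operatorname{atan}{\left(2 x \right)}}{12}; value = \frac{5 \sin{\left(\frac{\pi}{6} + 3 \right)} \operatorname{atan}{\left(6 \right)}}{12} + \frac{5 \cos{\left(1 + \frac{\pi}{3} \right)} \operatorname{atan}{\left(2 \right)}}{12}

Recognize the product-rule pattern: f = u'v + uv' with u = \frac{5 \operatorname{atan}{\left(2 x \right)}}{12}, v = \cos{\left(x + \frac{\pi}{3} \right)}, so integration by parts undoes it.
F(x) = \frac{5 \cos{\left(x + \frac{\pi}{3} \right)} \operatorname{atan}{\left(2 x \right)}}{12} is an antiderivative of f.
Check: d/dx[\frac{5 \cos{\left(x + \frac{\pi}{3} \right)} \operatorname{atan}{\left(2 x \right)}}{12}] = \frac{- 20 x^{2} \sin{\left(x + \frac{\pi}{3} \right)} \operatorname{atan}{\left(2 x \right)} - 5 \sin{\left(x + \frac{\pi}{3} \right)} \operatorname{atan}{\left(2 x \right)} + 10 \cos{\left(x + \frac{\pi}{3} \right)}}{48 x^{2} + 12} = f(x).
F(1) = \frac{5 \cos{\left(1 + \frac{\pi}{3} \right)} \operatorname{atan}{\left(2 \right)}}{12}; F(-3) = - \frac{5 \sin{\left(\frac{\pi}{6} + 3 \right)} \operatorname{atan}{\left(6 \right)}}{12}.
Integral = F(1) - F(-3) = \frac{5 \sin{\left(\frac{\pi}{6} + 3 \right)} \operatorname{atan}{\left(6 \right)}}{12} + \frac{5 \cos{\left(1 + \frac{\pi}{3} \right)} \operatorname{atan}{\left(2 \right)}}{12}.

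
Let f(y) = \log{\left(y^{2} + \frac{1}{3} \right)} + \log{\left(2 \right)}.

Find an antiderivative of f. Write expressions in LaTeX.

An antiderivative is F(y) = y \log{\left(2 y^{2} + \frac{2}{3} \right)} - 2 y + \frac{2 \sqrt{3} \operatorname{atan}{\left(\sqrt{3} y \right)}}{3}.

Since d/dy undoes antidifferentiation here, F'(y) = f(y) is required of F(y).
Check: d/dy[y \log{\left(2 y^{2} + \frac{2}{3} \right)} - 2 y + \frac{2 \sqrt{3} \operatorname{atan}{\left(\sqrt{3} y \right)}}{3}] = \log{\left(y^{2} + \frac{1}{3} \right)} + \log{\left(2 \right)} = f(y).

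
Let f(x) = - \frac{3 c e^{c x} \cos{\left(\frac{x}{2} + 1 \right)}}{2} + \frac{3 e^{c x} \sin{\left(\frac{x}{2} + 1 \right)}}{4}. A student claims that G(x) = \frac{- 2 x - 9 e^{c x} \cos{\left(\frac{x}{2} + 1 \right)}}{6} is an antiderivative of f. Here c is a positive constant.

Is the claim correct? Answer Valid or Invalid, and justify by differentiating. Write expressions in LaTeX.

d/dx[G] = - \frac{3 c e^{c x} \cos{\left(\frac{x}{2} + 1 \right)}}{2} + \frac{3 e^{c x} \sin{\left(\frac{x}{2} + 1 \right)}}{4} - \frac{1}{3}
d/dx[G] - f(x) = - \frac{1}{3} != 0.

Invalid: d/dx[G] - f = - \frac{1}{3}, which is not 0.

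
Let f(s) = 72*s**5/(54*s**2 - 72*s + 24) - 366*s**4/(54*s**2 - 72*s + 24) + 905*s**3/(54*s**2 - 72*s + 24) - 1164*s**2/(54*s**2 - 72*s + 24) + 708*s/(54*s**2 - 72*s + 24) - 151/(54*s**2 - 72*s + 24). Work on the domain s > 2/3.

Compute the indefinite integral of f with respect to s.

Integrate term by term and add the pieces.
Check: d/ds[(s**2 - 5*s/2 + 4)**2/3 - 1/(2*(3*s - 2))] = (72*s**5 - 366*s**4 + 905*s**3 - 1164*s**2 + 708*s - 151)/(54*s**2 - 72*s + 24), which equals f(s).

F(s) = (s**2 - 5*s/2 + 4)**2/3 - 1/(2*(3*s - 2)) + C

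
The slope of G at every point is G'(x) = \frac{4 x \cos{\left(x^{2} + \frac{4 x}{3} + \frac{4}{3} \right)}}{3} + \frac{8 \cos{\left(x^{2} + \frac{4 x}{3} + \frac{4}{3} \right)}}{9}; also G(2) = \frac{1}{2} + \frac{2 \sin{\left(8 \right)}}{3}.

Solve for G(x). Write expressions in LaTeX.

G(x) = \frac{2 \sin{\left(x^{2} + \frac{4 x}{3} + \frac{4}{3} \right)}}{3} + \frac{1}{2}

G'(x) matches the chain-rule pattern g'(h)*h' with inner function h(x) = x^{2} + \frac{4 x}{3} + \frac{4}{3}; substituting u = h(x) collapses the integral.
A general antiderivative is \frac{2 \sin{\left(x^{2} + \frac{4 x}{3} + \frac{4}{3} \right)}}{3} + C.
The condition gives C = \frac{1}{2} + \frac{2 \sin{\left(8 \right)}}{3} - (\frac{2 \sin{\left(8 \right)}}{3}) = \frac{1}{2}.
So G(x) = \frac{2 \sin{\left(x^{2} + \frac{4 x}{3} + \frac{4}{3} \right)}}{3} + \frac{1}{2}.
Check: d/dx[\frac{2 \sin{\left(x^{2} + \frac{4 x}{3} + \frac{4}{3} \right)}}{3} + \frac{1}{2}] = \frac{4 x \cos{\left(x^{2} + \frac{4 x}{3} + \frac{4}{3} \right)}}{3} + \frac{8 \cos{\left(x^{2} + \frac{4 x}{3} + \frac{4}{3} \right)}}{9} = G'(x).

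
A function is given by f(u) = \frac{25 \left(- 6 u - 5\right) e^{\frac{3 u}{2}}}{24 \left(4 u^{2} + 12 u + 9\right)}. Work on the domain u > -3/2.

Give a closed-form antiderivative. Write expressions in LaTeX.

An antiderivative is F(u) = - \frac{25 e^{\frac{3 u}{2}}}{12 \left(2 u + 3\right)}.

f has the shape v'r + vr' for v = - \frac{25}{12 \left(2 u + 3\right)} and r = e^{\frac{3 u}{2}} — it is the derivative of the product v*r.
Check: d/du[- \frac{25 e^{\frac{3 u}{2}}}{12 \left(2 u + 3\right)}] = \frac{- 150 u e^{\frac{3 u}{2}} - 125 e^{\frac{3 u}{2}}}{96 u^{2} + 288 u + 216}, which equals f(u).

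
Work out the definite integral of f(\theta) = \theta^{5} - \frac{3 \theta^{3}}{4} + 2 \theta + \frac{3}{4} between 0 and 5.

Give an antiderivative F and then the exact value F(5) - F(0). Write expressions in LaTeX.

Antiderivative: F(\theta) = \frac{\theta^{6}}{6} - \frac{3 \theta^{4}}{16} + \theta^{2} + \frac{3 \theta}{4}; value = \frac{120755}{48}

Integrate term by term and add the pieces.
F(\theta) = \frac{\theta^{6}}{6} - \frac{3 \theta^{4}}{16} + \theta^{2} + \frac{3 \theta}{4} is an antiderivative of f.
Check: d/d\theta[\frac{\theta^{6}}{6} - \frac{3 \theta^{4}}{16} + \theta^{2} + \frac{3 \theta}{4}] = \theta^{5} - \frac{3 \theta^{3}}{4} + 2 \theta + \frac{3}{4} = f(\theta).
F(5) = \frac{120755}{48}; F(0) = 0.
Integral = F(5) - F(0) = \frac{120755}{48}.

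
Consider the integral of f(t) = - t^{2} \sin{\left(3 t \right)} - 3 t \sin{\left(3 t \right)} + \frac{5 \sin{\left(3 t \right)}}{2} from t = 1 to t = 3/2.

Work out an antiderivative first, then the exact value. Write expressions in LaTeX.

Antiderivative: F(t) = \frac{18 t^{2} \cos{\left(3 t \right)} - 12 t \sin{\left(3 t \right)} + 54 t \cos{\left(3 t \right)} - 18 \sin{\left(3 t \right)} - 49 \cos{\left(3 t \right)}}{54}; value = \frac{145 \cos{\left(\frac{9}{2} \right)}}{108} + \frac{5 \sin{\left(3 \right)}}{9} - \frac{23 \cos{\left(3 \right)}}{54} - \frac{2 \sin{\left(\frac{9}{2} \right)}}{3}

The integrand splits into summands that can be handled one at a time.
F(t) = \frac{18 t^{2} \cos{\left(3 t \right)} - 12 t \sin{\left(3 t \right)} + 54 t \cos{\left(3 t \right)} - 18 \sin{\left(3 t \right)} - 49 \cos{\left(3 t \right)}}{54} is an antiderivative of f.
Check: d/dt[\frac{18 t^{2} \cos{\left(3 t \right)} - 12 t \sin{\left(3 t \right)} + 54 t \cos{\left(3 t \right)} - 18 \sin{\left(3 t \right)} - 49 \cos{\left(3 t \right)}}{54}] = - t^{2} \sin{\left(3 t \right)} - 3 t \sin{\left(3 t \right)} + \frac{5 \sin{\left(3 t \right)}}{2} = f(t).
F(3/2) = \frac{145 \cos{\left(\frac{9}{2} \right)}}{108} - \frac{2 \sin{\left(\frac{9}{2} \right)}}{3}; F(1) = \frac{23 \cos{\left(3 \right)}}{54} - \frac{5 \sin{\left(3 \right)}}{9}.
Integral = F(3/2) - F(1) = \frac{145 \cos{\left(\frac{9}{2} \right)}}{108} + \frac{5 \sin{\left(3 \right)}}{9} - \frac{23 \cos{\left(3 \right)}}{54} - \frac{2 \sin{\left(\frac{9}{2} \right)}}{3}.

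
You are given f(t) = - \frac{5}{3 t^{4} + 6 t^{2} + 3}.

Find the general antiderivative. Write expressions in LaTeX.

A first test for any F(t): its t-derivative must equal f(t) identically.
Check: d/dt[- \frac{5 \left(t^{2} \operatorname{atan}{\left(t \right)} + t + \operatorname{atan}{\left(t \right)}\right)}{6 \left(t^{2} + 1\right)}] = - \frac{5}{3 t^{4} + 6 t^{2} + 3} = f(t).

F(t) = - \frac{5 \left(t^{2} \operatorname{atan}{\left(t \right)} + t + \operatorname{atan}{\left(t \right)}\right)}{6 \left(t^{2} + 1\right)} + C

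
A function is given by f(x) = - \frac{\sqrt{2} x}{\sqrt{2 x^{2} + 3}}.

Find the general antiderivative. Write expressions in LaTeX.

F(x) = - \sqrt{x^{2} + \frac{3}{2}} + C

f matches the chain-rule pattern g'(h)*h' with inner function h(x) = x^{2} + \frac{3}{2}; substituting u = h(x) collapses the integral.
Check: d/dx[- \sqrt{x^{2} + \frac{3}{2}}] = - \frac{\sqrt{2} x}{\sqrt{2 x^{2} + 3}} = f(x).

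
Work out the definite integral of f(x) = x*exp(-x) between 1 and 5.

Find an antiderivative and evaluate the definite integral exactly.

Recognize the product-rule pattern: f = u'v + uv' with u = -x - 1, v = exp(-x), so integration by parts undoes it.
F(x) = -(x + 1)*exp(-x) is an antiderivative of f.
Check: d/dx[-(x + 1)*exp(-x)] = x*exp(-x) = f(x).
F(5) = -6*exp(-5); F(1) = -2*exp(-1).
Integral = F(5) - F(1) = -6*exp(-5) + 2*exp(-1).

Antiderivative: F(x) = -(x + 1)*exp(-x); value = -6*exp(-5) + 2*exp(-1)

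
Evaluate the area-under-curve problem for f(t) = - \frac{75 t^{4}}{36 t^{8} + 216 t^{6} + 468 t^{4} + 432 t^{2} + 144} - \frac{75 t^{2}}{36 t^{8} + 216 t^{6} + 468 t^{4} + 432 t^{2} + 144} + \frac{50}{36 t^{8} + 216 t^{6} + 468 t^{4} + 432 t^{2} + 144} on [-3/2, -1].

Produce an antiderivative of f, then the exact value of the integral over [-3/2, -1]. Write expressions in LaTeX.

Antiderivative: F(t) = \frac{25 t}{36 \left(t^{2} + 1\right) \left(t^{2} + 2\right)}; value = - \frac{1925}{47736}

The integrand splits into summands that can be handled one at a time.
F(t) = \frac{25 t}{36 \left(t^{2} + 1\right) \left(t^{2} + 2\right)} is an antiderivative of f.
Check: d/dt[\frac{25 t}{36 \left(t^{2} + 1\right) \left(t^{2} + 2\right)}] = \frac{- 75 t^{4} - 75 t^{2} + 50}{36 t^{8} + 216 t^{6} + 468 t^{4} + 432 t^{2} + 144}, which equals f(t).
F(-1) = - \frac{25}{216}; F(-3/2) = - \frac{50}{663}.
Integral = F(-1) - F(-3/2) = - \frac{1925}{47736}.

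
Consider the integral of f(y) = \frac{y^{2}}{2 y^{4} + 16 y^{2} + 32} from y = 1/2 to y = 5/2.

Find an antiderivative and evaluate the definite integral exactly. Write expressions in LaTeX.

Antiderivative: F(y) = \frac{- 2 y + \left(y^{2} + 4\right) \operatorname{atan}{\left(\frac{y}{2} \right)}}{8 \left(y^{2} + 4\right)}; value = - \frac{22}{697} - \frac{\operatorname{atan}{\left(\frac{1}{4} \right)}}{8} + \frac{\operatorname{atan}{\left(\frac{5}{4} \right)}}{8}

Differentiate the proposed F(y) back; it has to land on f(y) exactly.
F(y) = \frac{- 2 y + \left(y^{2} + 4\right) \operatorname{atan}{\left(\frac{y}{2} \right)}}{8 \left(y^{2} + 4\right)} is an antiderivative of f.
Check: d/dy[\frac{- 2 y + \left(y^{2} + 4\right) \operatorname{atan}{\left(\frac{y}{2} \right)}}{8 \left(y^{2} + 4\right)}] = \frac{y^{2}}{2 y^{4} + 16 y^{2} + 32} = f(y).
F(5/2) = - \frac{5}{82} + \frac{\operatorname{atan}{\left(\frac{5}{4} \right)}}{8}; F(1/2) = - \frac{1}{34} + \frac{\operatorname{atan}{\left(\frac{1}{4} \right)}}{8}.
Integral = F(5/2) - F(1/2) = - \frac{22}{697} - \frac{\operatorname{atan}{\left(\frac{1}{4} \right)}}{8} + \frac{\operatorname{atan}{\left(\frac{5}{4} \right)}}{8}.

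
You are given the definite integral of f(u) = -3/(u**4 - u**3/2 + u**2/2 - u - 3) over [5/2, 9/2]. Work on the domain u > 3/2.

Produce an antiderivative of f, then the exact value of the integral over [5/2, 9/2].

Factor the denominator ((u + 1)*(2*u - 3)*(u**2 + 2)) and decompose: f = -2*(u - 7)/(17*(u**2 + 2)) - 48/(85*(2*u - 3)) + 2/(5*(u + 1)); each piece integrates to a log, atan, or power term.
F(u) = -24*log(u - 3/2)/85 + 2*log(u + 1)/5 - log(u**2 + 2)/17 + 7*sqrt(2)*atan(sqrt(2)*u/2)/17 is an antiderivative of f.
Check: d/du[-24*log(u - 3/2)/85 + 2*log(u + 1)/5 - log(u**2 + 2)/17 + 7*sqrt(2)*atan(sqrt(2)*u/2)/17] = -6/(2*u**4 - u**3 + u**2 - 2*u - 6), which equals f(u).
F(9/2) = -24*log(3)/85 - log(89/4)/17 + 2*log(11/2)/5 + 7*sqrt(2)*atan(9*sqrt(2)/4)/17; F(5/2) = -log(33/4)/17 + 2*log(7/2)/5 + 7*sqrt(2)*atan(5*sqrt(2)/4)/17.
Integral = F(9/2) - F(5/2) = -7*sqrt(2)*atan(5*sqrt(2)/4)/17 - 2*log(7/2)/5 - 24*log(3)/85 - log(89/4)/17 + log(33/4)/17 + 2*log(11/2)/5 + 7*sqrt(2)*atan(9*sqrt(2)/4)/17.

Antiderivative: F(u) = -24*log(u - 3/2)/85 + 2*log(u + 1)/5 - log(u**2 + 2)/17 + 7*sqrt(2)*atan(sqrt(2)*u/2)/17; value = -7*sqrt(2)*atan(5*sqrt(2)/4)/17 - 2*log(7/2)/5 - 24*log(3)/85 - log(89/4)/17 + log(33/4)/17 + 2*log(11/2)/5 + 7*sqrt(2)*atan(9*sqrt(2)/4)/17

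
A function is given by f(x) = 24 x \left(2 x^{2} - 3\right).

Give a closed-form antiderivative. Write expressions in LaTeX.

The substitution u = 3 - 2 x^{2} works: f is exactly (dF/du)*(du/dx) for that inner function.
Check: d/dx[12 x^{4} - 36 x^{2}] = 48 x^{3} - 72 x, which equals f(x).

An antiderivative is F(x) = 12 x^{4} - 36 x^{2}.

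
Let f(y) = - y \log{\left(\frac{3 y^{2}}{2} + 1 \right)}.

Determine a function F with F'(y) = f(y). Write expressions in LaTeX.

An antiderivative is F(y) = - \frac{3 y^{2} \log{\left(\frac{3 y^{2}}{2} + 1 \right)} - 3 y^{2} + 2 \log{\left(3 y^{2} + 2 \right)}}{6}.

A candidate is checked by its d/dy: the result must match f(y).
Check: d/dy[- \frac{3 y^{2} \log{\left(\frac{3 y^{2}}{2} + 1 \right)} - 3 y^{2} + 2 \log{\left(3 y^{2} + 2 \right)}}{6}] = - y \log{\left(\frac{3 y^{2}}{2} + 1 \right)} = f(y).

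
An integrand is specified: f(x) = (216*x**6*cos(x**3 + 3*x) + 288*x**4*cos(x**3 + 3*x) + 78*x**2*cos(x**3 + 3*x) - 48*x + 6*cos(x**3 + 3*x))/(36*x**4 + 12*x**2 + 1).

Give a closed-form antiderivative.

For F(x) to be correct the identity F'(x) - f(x) = 0 must hold.
Check: d/dx[(12*x**2*sin(x**3 + 3*x) + 2*sin(x**3 + 3*x) + 4)/(6*x**2 + 1)] = (216*x**6*cos(x**3 + 3*x) + 288*x**4*cos(x**3 + 3*x) + 78*x**2*cos(x**3 + 3*x) - 48*x + 6*cos(x**3 + 3*x))/(36*x**4 + 12*x**2 + 1) = f(x).

An antiderivative is F(x) = (12*x**2*sin(x**3 + 3*x) + 2*sin(x**3 + 3*x) + 4)/(6*x**2 + 1).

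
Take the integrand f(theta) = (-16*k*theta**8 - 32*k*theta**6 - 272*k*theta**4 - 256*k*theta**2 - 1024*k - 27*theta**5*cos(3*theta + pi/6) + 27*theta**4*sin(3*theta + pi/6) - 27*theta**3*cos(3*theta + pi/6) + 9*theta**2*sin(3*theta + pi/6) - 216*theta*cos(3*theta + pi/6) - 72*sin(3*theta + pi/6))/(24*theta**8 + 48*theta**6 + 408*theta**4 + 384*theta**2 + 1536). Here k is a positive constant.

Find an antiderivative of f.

A first test for any F(theta): its theta-derivative must equal f(theta) identically.
Check: d/dtheta[-theta*(16*k*theta**4 + 16*k*theta**2 + 128*k + 9*sin(3*theta + pi/6))/(24*(theta**4 + theta**2 + 8))] = (-16*k*theta**8 - 32*k*theta**6 - 272*k*theta**4 - 256*k*theta**2 - 1024*k - 27*theta**5*cos(3*theta + pi/6) + 27*theta**4*sin(3*theta + pi/6) - 27*theta**3*cos(3*theta + pi/6) + 9*theta**2*sin(3*theta + pi/6) - 216*theta*cos(3*theta + pi/6) - 72*sin(3*theta + pi/6))/(24*theta**8 + 48*theta**6 + 408*theta**4 + 384*theta**2 + 1536) = f(theta).

An antiderivative is F(theta) = -theta*(16*k*theta**4 + 16*k*theta**2 + 128*k + 9*sin(3*theta + pi/6))/(24*(theta**4 + theta**2 + 8)).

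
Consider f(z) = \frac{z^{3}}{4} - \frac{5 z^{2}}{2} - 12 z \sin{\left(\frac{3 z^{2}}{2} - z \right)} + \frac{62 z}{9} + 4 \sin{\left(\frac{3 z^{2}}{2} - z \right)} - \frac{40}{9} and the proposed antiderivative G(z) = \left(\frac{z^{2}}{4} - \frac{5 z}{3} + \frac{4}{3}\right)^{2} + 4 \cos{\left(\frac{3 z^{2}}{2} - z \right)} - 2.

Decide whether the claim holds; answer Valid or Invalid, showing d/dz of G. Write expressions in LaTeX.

Valid - the claim checks out under differentiation.

d/dz[G] = \frac{z^{3}}{4} - \frac{5 z^{2}}{2} - 12 z \sin{\left(\frac{3 z^{2}}{2} - z \right)} + \frac{62 z}{9} + 4 \sin{\left(\frac{3 z^{2}}{2} - z \right)} - \frac{40}{9}
This equals f(z) exactly, so the claim holds.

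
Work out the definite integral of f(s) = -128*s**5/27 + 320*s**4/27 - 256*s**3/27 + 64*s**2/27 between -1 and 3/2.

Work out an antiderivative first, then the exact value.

Antiderivative: F(s) = -(4*s**2/3 - 4*s/3)**3/3; value = 485/81

The substitution u = 4*s**2/3 - 4*s/3 works: f is exactly (dF/du)*(du/ds) for that inner function.
F(s) = -(4*s**2/3 - 4*s/3)**3/3 is an antiderivative of f.
Check: d/ds[-(4*s**2/3 - 4*s/3)**3/3] = -128*s**5/27 + 320*s**4/27 - 256*s**3/27 + 64*s**2/27 = f(s).
F(3/2) = -1/3; F(-1) = -512/81.
Integral = F(3/2) - F(-1) = 485/81.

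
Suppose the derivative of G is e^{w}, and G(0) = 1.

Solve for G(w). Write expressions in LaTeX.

The proposed G(w) is checked by its d/dw: the result must match the given G'(w).
A general antiderivative is e^{w} + C.
The condition gives C = 1 - (1) = 0.
So G(w) = e^{w}.
Check: d/dw[e^{w}] = e^{w} = G'(w).

G(w) = e^{w}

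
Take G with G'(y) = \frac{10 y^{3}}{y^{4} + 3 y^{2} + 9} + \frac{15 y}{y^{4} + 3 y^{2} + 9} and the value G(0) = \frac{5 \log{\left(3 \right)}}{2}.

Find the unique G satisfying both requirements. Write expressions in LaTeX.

G'(y) matches the chain-rule pattern g'(h)*h' with inner function h(y) = \frac{y^{4}}{3} + y^{2} + 3; substituting u = h(y) collapses the integral.
A general antiderivative is \frac{5 \log{\left(\frac{y^{4}}{3} + y^{2} + 3 \right)}}{2} + C.
The condition gives C = \frac{5 \log{\left(3 \right)}}{2} - (\frac{5 \log{\left(3 \right)}}{2}) = 0.
So G(y) = \frac{5 \log{\left(\frac{y^{4}}{3} + y^{2} + 3 \right)}}{2}.
Check: d/dy[\frac{5 \log{\left(\frac{y^{4}}{3} + y^{2} + 3 \right)}}{2}] = \frac{10 y^{3} + 15 y}{y^{4} + 3 y^{2} + 9}, which equals G'(y).

G(y) = \frac{5 \log{\left(\frac{y^{4}}{3} + y^{2} + 3 \right)}}{2}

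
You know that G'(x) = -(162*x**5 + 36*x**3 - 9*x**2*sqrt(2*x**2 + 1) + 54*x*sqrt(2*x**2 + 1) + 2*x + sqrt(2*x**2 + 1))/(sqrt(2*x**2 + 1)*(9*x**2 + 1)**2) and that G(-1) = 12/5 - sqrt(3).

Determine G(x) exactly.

A candidate passes only if d/dx[G] lands on the given G'(x) exactly.
A general antiderivative is (1 - x/3)/(3*x**2 + 1/3) - sqrt(2*x**2 + 1) + C.
The condition gives C = 12/5 - sqrt(3) - (2/5 - sqrt(3)) = 2.
So G(x) = (-9*x**2*sqrt(2*x**2 + 1) + 18*x**2 - x - sqrt(2*x**2 + 1) + 5)/(9*x**2 + 1).
Check: d/dx[(-9*x**2*sqrt(2*x**2 + 1) + 18*x**2 - x - sqrt(2*x**2 + 1) + 5)/(9*x**2 + 1)] = (-162*x**5 - 36*x**3 + 9*x**2*sqrt(2*x**2 + 1) - 54*x*sqrt(2*x**2 + 1) - 2*x - sqrt(2*x**2 + 1))/(81*x**4*sqrt(2*x**2 + 1) + 18*x**2*sqrt(2*x**2 + 1) + sqrt(2*x**2 + 1)), which equals G'(x).

G(x) = (-9*x**2*sqrt(2*x**2 + 1) + 18*x**2 - x - sqrt(2*x**2 + 1) + 5)/(9*x**2 + 1)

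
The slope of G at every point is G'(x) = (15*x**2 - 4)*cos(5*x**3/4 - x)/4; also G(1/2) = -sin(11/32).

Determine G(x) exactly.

The substitution u = 5*x**3/4 - x works: G'(x) is exactly (dG/du)*(du/dx) for that inner function.
A general antiderivative is sin(5*x**3/4 - x) + C.
The condition gives C = -sin(11/32) - (-sin(11/32)) = 0.
So G(x) = sin(5*x**3/4 - x).
Check: d/dx[sin(5*x**3/4 - x)] = 15*x**2*cos(5*x**3/4 - x)/4 - cos(5*x**3/4 - x), which equals G'(x).

G(x) = sin(5*x**3/4 - x)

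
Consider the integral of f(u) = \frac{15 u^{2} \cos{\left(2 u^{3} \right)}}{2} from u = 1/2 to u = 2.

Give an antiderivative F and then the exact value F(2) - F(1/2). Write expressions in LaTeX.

The substitution w = 2 u^{3} works: f is exactly (dF/dw)*(dw/du) for that inner function.
F(u) = \frac{5 \sin{\left(2 u^{3} \right)}}{4} is an antiderivative of f.
Check: d/du[\frac{5 \sin{\left(2 u^{3} \right)}}{4}] = \frac{15 u^{2} \cos{\left(2 u^{3} \right)}}{2} = f(u).
F(2) = \frac{5 \sin{\left(16 \right)}}{4}; F(1/2) = \frac{5 \sin{\left(\frac{1}{4} \right)}}{4}.
Integral = F(2) - F(1/2) = \frac{5 \sin{\left(16 \right)}}{4} - \frac{5 \sin{\left(\frac{1}{4} \right)}}{4}.

Antiderivative: F(u) = \frac{5 \sin{\left(2 u^{3} \right)}}{4}; value = \frac{5 \sin{\left(16 \right)}}{4} - \frac{5 \sin{\left(\frac{1}{4} \right)}}{4}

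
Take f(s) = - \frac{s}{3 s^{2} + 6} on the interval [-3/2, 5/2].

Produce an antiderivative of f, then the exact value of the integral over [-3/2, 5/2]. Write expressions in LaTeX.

Antiderivative: F(s) = - \frac{\log{\left(s^{2} + 2 \right)}}{6}; value = - \frac{\log{\left(\frac{33}{4} \right)}}{6} + \frac{\log{\left(\frac{17}{4} \right)}}{6}

The substitution u = s^{2} + 2 works: f is exactly (dF/du)*(du/ds) for that inner function.
F(s) = - \frac{\log{\left(s^{2} + 2 \right)}}{6} is an antiderivative of f.
Check: d/ds[- \frac{\log{\left(s^{2} + 2 \right)}}{6}] = - \frac{s}{3 s^{2} + 6} = f(s).
F(5/2) = - \frac{\log{\left(\frac{33}{4} \right)}}{6}; F(-3/2) = - \frac{\log{\left(\frac{17}{4} \right)}}{6}.
Integral = F(5/2) - F(-3/2) = - \frac{\log{\left(\frac{33}{4} \right)}}{6} + \frac{\log{\left(\frac{17}{4} \right)}}{6}.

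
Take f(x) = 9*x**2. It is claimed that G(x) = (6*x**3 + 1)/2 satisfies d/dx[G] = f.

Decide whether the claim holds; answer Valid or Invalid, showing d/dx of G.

d/dx[G] = 9*x**2
This equals f(x) exactly, so the claim holds.

Valid: G'(x) = f(x).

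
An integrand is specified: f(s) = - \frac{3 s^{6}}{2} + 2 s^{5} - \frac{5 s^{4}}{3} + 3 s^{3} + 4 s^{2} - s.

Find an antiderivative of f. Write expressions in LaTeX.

Integrate term by term and add the pieces.
Check: d/ds[- \frac{s^{2} \left(18 s^{5} - 28 s^{4} + 28 s^{3} - 63 s^{2} - 112 s + 42\right)}{84}] = - \frac{3 s^{6}}{2} + 2 s^{5} - \frac{5 s^{4}}{3} + 3 s^{3} + 4 s^{2} - s = f(s).

An antiderivative is F(s) = - \frac{s^{2} \left(18 s^{5} - 28 s^{4} + 28 s^{3} - 63 s^{2} - 112 s + 42\right)}{84}.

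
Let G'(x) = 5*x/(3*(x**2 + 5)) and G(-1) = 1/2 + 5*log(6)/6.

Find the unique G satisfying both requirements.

G(x) = 5*log(x**2 + 5)/6 + 1/2

G'(x) matches the chain-rule pattern g'(h)*h' with inner function h(x) = x**2 + 5; substituting u = h(x) collapses the integral.
A general antiderivative is 5*log(x**2 + 5)/6 + C.
The condition gives C = 1/2 + 5*log(6)/6 - (5*log(6)/6) = 1/2.
So G(x) = 5*log(x**2 + 5)/6 + 1/2.
Check: d/dx[5*log(x**2 + 5)/6 + 1/2] = 5*x/(3*x**2 + 15), which equals G'(x).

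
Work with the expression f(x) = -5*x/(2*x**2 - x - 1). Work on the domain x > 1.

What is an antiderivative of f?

The denominator factors as (x - 1)*(2*x + 1); partial fractions split f into directly integrable pieces: -5/(3*(2*x + 1)) - 5/(3*(x - 1)).
Check: d/dx[-5*log(x - 1)/3 - 5*log(x + 1/2)/6] = -5*x/(2*x**2 - x - 1) = f(x).

An antiderivative is F(x) = -5*log(x - 1)/3 - 5*log(x + 1/2)/6.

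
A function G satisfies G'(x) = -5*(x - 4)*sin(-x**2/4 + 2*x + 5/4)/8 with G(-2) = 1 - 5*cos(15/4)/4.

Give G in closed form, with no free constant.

The substitution u = -x**2/4 + 2*x + 5/4 works: G'(x) is exactly (dG/du)*(du/dx) for that inner function.
A general antiderivative is -5*cos(-x**2/4 + 2*x + 5/4)/4 + C.
The condition gives C = 1 - 5*cos(15/4)/4 - (-5*cos(15/4)/4) = 1.
So G(x) = 1 - 5*cos(-x**2/4 + 2*x + 5/4)/4.
Check: d/dx[1 - 5*cos(-x**2/4 + 2*x + 5/4)/4] = -5*x*sin(-x**2/4 + 2*x + 5/4)/8 + 5*sin(-x**2/4 + 2*x + 5/4)/2, which equals G'(x).

G(x) = 1 - 5*cos(-x**2/4 + 2*x + 5/4)/4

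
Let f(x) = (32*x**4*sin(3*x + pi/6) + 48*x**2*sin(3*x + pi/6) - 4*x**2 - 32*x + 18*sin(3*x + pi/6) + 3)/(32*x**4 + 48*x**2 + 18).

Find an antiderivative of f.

An antiderivative is F(x) = x/(8*x**2 + 6) - cos(3*x + pi/6)/3 + 1/(2*x**2 + 3/2).

Whatever form F(x) takes, F'(x) = f(x) is non-negotiable.
Check: d/dx[x/(8*x**2 + 6) - cos(3*x + pi/6)/3 + 1/(2*x**2 + 3/2)] = (32*x**4*sin(3*x + pi/6) + 48*x**2*sin(3*x + pi/6) - 4*x**2 - 32*x + 18*sin(3*x + pi/6) + 3)/(32*x**4 + 48*x**2 + 18) = f(x).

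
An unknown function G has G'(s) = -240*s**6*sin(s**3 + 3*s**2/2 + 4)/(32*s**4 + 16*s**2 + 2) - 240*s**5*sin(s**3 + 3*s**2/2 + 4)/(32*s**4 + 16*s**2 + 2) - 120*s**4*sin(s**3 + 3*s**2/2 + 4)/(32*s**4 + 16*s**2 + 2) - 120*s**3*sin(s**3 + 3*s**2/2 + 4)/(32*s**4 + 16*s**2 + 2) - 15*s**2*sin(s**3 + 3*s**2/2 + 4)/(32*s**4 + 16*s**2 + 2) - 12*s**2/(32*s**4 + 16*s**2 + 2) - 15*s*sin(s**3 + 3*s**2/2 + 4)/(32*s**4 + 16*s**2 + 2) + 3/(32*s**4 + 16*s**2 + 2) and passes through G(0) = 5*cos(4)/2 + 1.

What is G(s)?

The integrand splits into summands that can be handled one at a time.
A general antiderivative is 3*s/(4*(2*s**2 + 1/2)) + 5*cos(s**3 + 3*s**2/2 + 4)/2 + C.
The condition gives C = 5*cos(4)/2 + 1 - (5*cos(4)/2) = 1.
So G(s) = (20*s**2*cos(s**3 + 3*s**2/2 + 4) + 8*s**2 + 3*s + 5*cos(s**3 + 3*s**2/2 + 4) + 2)/(2*(4*s**2 + 1)).
Check: d/ds[(20*s**2*cos(s**3 + 3*s**2/2 + 4) + 8*s**2 + 3*s + 5*cos(s**3 + 3*s**2/2 + 4) + 2)/(2*(4*s**2 + 1))] = (-240*s**6*sin(s**3 + 3*s**2/2 + 4) - 240*s**5*sin(s**3 + 3*s**2/2 + 4) - 120*s**4*sin(s**3 + 3*s**2/2 + 4) - 120*s**3*sin(s**3 + 3*s**2/2 + 4) - 15*s**2*sin(s**3 + 3*s**2/2 + 4) - 12*s**2 - 15*s*sin(s**3 + 3*s**2/2 + 4) + 3)/(32*s**4 + 16*s**2 + 2), which equals G'(s).

G(s) = (20*s**2*cos(s**3 + 3*s**2/2 + 4) + 8*s**2 + 3*s + 5*cos(s**3 + 3*s**2/2 + 4) + 2)/(2*(4*s**2 + 1))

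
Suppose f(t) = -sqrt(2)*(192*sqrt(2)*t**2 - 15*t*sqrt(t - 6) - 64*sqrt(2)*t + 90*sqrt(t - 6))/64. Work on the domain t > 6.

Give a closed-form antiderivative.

Since d/dt undoes antidifferentiation here, F'(t) = f(t) is required of F(t).
Check: d/dt[-2*t**3 + 3*t**2*sqrt(t/2 - 3)/16 + t**2 - 9*t*sqrt(t/2 - 3)/4 + 27*sqrt(t/2 - 3)/4] = sqrt(2)*(-192*sqrt(2)*t**2*sqrt(t - 6) + 15*t**2 + 64*sqrt(2)*t*sqrt(t - 6) - 180*t + 540)/(64*sqrt(t - 6)), which equals f(t).

An antiderivative is F(t) = -2*t**3 + 3*t**2*sqrt(t/2 - 3)/16 + t**2 - 9*t*sqrt(t/2 - 3)/4 + 27*sqrt(t/2 - 3)/4.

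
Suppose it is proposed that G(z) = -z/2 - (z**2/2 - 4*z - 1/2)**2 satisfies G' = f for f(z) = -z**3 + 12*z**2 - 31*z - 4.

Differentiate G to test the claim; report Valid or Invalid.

d/dz[G] = -z**3 + 12*z**2 - 31*z - 9/2
d/dz[G] - f(z) = -1/2 != 0.

Invalid: d/dz[G] - f = -1/2, which is not 0.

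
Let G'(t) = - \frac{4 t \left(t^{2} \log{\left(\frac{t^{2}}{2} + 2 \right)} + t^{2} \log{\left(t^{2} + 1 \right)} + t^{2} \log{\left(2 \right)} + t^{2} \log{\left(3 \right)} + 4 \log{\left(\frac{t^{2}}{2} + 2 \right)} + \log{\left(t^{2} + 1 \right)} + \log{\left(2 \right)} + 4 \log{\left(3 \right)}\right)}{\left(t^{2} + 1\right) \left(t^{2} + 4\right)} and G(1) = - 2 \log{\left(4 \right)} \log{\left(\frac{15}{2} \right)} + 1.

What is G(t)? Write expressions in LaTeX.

G(t) = - 2 \log{\left(\frac{3 t^{2}}{2} + 6 \right)} \log{\left(2 t^{2} + 2 \right)} + 1

Recognize the product-rule pattern: G'(t) = u'v + uv' with u = - 2 \log{\left(2 t^{2} + 2 \right)}, v = \log{\left(\frac{3 t^{2}}{2} + 6 \right)}, so integration by parts undoes it.
A general antiderivative is - 2 \log{\left(\frac{3 t^{2}}{2} + 6 \right)} \log{\left(2 t^{2} + 2 \right)} + C.
The condition gives C = - 2 \log{\left(4 \right)} \log{\left(\frac{15}{2} \right)} + 1 - (- 2 \log{\left(4 \right)} \log{\left(\frac{15}{2} \right)}) = 1.
So G(t) = - 2 \log{\left(\frac{3 t^{2}}{2} + 6 \right)} \log{\left(2 t^{2} + 2 \right)} + 1.
Check: d/dt[- 2 \log{\left(\frac{3 t^{2}}{2} + 6 \right)} \log{\left(2 t^{2} + 2 \right)} + 1] = \frac{- 4 t^{3} \log{\left(\frac{t^{2}}{2} + 2 \right)} - 4 t^{3} \log{\left(t^{2} + 1 \right)} - 4 t^{3} \log{\left(3 \right)} - 4 t^{3} \log{\left(2 \right)} - 16 t \log{\left(\frac{t^{2}}{2} + 2 \right)} - 4 t \log{\left(t^{2} + 1 \right)} - 16 t \log{\left(3 \right)} - 4 t \log{\left(2 \right)}}{t^{4} + 5 t^{2} + 4}, which equals G'(t).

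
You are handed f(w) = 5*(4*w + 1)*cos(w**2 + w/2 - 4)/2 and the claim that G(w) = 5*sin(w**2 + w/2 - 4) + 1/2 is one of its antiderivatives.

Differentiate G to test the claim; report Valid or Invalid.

d/dw[G] = 10*w*cos(w**2 + w/2 - 4) + 5*cos(w**2 + w/2 - 4)/2
This equals f(w) exactly, so the claim holds.

Valid. The derivative of G reproduces f.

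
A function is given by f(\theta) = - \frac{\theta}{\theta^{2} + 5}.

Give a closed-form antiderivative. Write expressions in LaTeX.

An antiderivative is F(\theta) = - \frac{\log{\left(\theta^{2} + 5 \right)}}{2}.

The substitution u = \frac{\theta^{2}}{2} + \frac{5}{2} works: f is exactly (dF/du)*(du/d\theta) for that inner function.
Check: d/d\theta[- \frac{\log{\left(\theta^{2} + 5 \right)}}{2}] = - \frac{\theta}{\theta^{2} + 5} = f(\theta).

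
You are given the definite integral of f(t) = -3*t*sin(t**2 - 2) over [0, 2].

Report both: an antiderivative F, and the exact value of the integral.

The substitution u = t**2 - 2 works: f is exactly (dF/du)*(du/dt) for that inner function.
F(t) = 3*cos(t**2 - 2)/2 is an antiderivative of f.
Check: d/dt[3*cos(t**2 - 2)/2] = -3*t*sin(t**2 - 2) = f(t).
F(2) = 3*cos(2)/2; F(0) = 3*cos(2)/2.
Integral = F(2) - F(0) = 0.

Antiderivative: F(t) = 3*cos(t**2 - 2)/2; value = 0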